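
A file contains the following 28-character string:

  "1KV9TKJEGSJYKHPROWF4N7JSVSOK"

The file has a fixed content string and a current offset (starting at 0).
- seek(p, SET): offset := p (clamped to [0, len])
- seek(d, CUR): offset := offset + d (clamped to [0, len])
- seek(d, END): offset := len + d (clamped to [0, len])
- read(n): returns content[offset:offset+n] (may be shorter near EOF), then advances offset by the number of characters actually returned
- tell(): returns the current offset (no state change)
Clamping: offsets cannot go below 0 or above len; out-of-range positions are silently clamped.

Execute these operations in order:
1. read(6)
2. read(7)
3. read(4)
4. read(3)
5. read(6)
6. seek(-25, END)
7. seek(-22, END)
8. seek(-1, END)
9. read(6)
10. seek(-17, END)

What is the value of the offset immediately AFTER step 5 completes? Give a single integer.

After 1 (read(6)): returned '1KV9TK', offset=6
After 2 (read(7)): returned 'JEGSJYK', offset=13
After 3 (read(4)): returned 'HPRO', offset=17
After 4 (read(3)): returned 'WF4', offset=20
After 5 (read(6)): returned 'N7JSVS', offset=26

Answer: 26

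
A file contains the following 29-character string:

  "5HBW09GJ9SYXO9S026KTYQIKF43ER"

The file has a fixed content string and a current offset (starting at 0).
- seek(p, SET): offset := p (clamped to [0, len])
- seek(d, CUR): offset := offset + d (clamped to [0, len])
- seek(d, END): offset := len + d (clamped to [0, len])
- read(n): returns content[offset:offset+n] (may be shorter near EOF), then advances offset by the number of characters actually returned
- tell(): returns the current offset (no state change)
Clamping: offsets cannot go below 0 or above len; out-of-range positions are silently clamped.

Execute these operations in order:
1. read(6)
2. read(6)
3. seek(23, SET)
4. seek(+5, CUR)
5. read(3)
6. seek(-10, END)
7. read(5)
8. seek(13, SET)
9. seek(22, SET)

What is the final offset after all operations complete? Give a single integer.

Answer: 22

Derivation:
After 1 (read(6)): returned '5HBW09', offset=6
After 2 (read(6)): returned 'GJ9SYX', offset=12
After 3 (seek(23, SET)): offset=23
After 4 (seek(+5, CUR)): offset=28
After 5 (read(3)): returned 'R', offset=29
After 6 (seek(-10, END)): offset=19
After 7 (read(5)): returned 'TYQIK', offset=24
After 8 (seek(13, SET)): offset=13
After 9 (seek(22, SET)): offset=22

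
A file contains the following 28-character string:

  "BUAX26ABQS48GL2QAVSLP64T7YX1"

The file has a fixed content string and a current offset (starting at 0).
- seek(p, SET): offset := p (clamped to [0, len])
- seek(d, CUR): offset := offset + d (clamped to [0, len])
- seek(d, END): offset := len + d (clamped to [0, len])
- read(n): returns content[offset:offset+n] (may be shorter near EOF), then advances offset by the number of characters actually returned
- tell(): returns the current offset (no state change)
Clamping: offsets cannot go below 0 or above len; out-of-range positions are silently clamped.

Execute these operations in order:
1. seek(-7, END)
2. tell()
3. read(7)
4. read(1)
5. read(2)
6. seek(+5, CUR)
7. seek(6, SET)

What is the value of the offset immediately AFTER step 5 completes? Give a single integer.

After 1 (seek(-7, END)): offset=21
After 2 (tell()): offset=21
After 3 (read(7)): returned '64T7YX1', offset=28
After 4 (read(1)): returned '', offset=28
After 5 (read(2)): returned '', offset=28

Answer: 28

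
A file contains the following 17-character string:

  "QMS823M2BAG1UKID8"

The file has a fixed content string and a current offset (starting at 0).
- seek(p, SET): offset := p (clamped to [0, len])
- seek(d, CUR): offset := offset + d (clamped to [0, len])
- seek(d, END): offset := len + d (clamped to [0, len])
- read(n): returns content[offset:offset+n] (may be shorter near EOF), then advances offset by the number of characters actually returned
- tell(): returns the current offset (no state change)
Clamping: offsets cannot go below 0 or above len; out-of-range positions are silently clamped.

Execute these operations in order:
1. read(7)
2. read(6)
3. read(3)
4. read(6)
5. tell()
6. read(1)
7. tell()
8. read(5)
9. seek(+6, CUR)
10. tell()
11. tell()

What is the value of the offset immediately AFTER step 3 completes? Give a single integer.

After 1 (read(7)): returned 'QMS823M', offset=7
After 2 (read(6)): returned '2BAG1U', offset=13
After 3 (read(3)): returned 'KID', offset=16

Answer: 16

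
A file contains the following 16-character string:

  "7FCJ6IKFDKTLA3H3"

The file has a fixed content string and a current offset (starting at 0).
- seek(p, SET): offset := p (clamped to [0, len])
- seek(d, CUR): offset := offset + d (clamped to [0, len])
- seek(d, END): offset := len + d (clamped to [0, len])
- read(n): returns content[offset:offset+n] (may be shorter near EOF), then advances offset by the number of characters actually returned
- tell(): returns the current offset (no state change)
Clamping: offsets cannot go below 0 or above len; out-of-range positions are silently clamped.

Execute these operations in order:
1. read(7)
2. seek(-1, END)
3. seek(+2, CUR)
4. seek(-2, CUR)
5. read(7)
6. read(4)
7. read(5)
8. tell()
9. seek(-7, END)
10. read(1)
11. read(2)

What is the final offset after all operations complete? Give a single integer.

Answer: 12

Derivation:
After 1 (read(7)): returned '7FCJ6IK', offset=7
After 2 (seek(-1, END)): offset=15
After 3 (seek(+2, CUR)): offset=16
After 4 (seek(-2, CUR)): offset=14
After 5 (read(7)): returned 'H3', offset=16
After 6 (read(4)): returned '', offset=16
After 7 (read(5)): returned '', offset=16
After 8 (tell()): offset=16
After 9 (seek(-7, END)): offset=9
After 10 (read(1)): returned 'K', offset=10
After 11 (read(2)): returned 'TL', offset=12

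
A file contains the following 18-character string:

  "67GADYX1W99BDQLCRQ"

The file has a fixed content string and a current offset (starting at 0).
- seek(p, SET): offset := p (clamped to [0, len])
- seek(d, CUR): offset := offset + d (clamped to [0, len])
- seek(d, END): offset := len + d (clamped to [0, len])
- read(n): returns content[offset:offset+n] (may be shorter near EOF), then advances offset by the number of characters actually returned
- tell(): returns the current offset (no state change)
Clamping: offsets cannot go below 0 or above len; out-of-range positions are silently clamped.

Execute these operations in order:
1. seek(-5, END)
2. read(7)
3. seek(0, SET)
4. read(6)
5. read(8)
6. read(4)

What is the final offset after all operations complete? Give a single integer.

After 1 (seek(-5, END)): offset=13
After 2 (read(7)): returned 'QLCRQ', offset=18
After 3 (seek(0, SET)): offset=0
After 4 (read(6)): returned '67GADY', offset=6
After 5 (read(8)): returned 'X1W99BDQ', offset=14
After 6 (read(4)): returned 'LCRQ', offset=18

Answer: 18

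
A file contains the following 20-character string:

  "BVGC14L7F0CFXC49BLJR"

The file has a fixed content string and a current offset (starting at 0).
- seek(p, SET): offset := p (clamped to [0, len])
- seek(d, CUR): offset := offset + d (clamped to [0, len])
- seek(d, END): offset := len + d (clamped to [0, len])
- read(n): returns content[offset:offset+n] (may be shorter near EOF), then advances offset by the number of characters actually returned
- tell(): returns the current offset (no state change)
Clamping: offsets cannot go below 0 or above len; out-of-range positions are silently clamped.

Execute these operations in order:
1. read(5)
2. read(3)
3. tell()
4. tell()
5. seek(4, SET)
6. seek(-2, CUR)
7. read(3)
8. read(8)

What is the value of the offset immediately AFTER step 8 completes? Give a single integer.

After 1 (read(5)): returned 'BVGC1', offset=5
After 2 (read(3)): returned '4L7', offset=8
After 3 (tell()): offset=8
After 4 (tell()): offset=8
After 5 (seek(4, SET)): offset=4
After 6 (seek(-2, CUR)): offset=2
After 7 (read(3)): returned 'GC1', offset=5
After 8 (read(8)): returned '4L7F0CFX', offset=13

Answer: 13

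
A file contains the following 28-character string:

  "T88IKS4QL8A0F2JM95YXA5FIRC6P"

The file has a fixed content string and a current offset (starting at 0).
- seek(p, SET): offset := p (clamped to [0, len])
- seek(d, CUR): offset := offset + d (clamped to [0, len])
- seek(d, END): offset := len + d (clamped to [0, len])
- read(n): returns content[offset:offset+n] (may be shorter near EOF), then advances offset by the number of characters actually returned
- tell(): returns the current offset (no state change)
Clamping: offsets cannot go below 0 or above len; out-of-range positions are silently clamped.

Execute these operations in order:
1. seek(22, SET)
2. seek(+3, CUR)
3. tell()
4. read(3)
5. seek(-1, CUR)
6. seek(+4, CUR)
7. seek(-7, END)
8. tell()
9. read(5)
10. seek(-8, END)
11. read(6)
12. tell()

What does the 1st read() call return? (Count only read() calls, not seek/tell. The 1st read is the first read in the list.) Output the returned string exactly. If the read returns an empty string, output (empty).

Answer: C6P

Derivation:
After 1 (seek(22, SET)): offset=22
After 2 (seek(+3, CUR)): offset=25
After 3 (tell()): offset=25
After 4 (read(3)): returned 'C6P', offset=28
After 5 (seek(-1, CUR)): offset=27
After 6 (seek(+4, CUR)): offset=28
After 7 (seek(-7, END)): offset=21
After 8 (tell()): offset=21
After 9 (read(5)): returned '5FIRC', offset=26
After 10 (seek(-8, END)): offset=20
After 11 (read(6)): returned 'A5FIRC', offset=26
After 12 (tell()): offset=26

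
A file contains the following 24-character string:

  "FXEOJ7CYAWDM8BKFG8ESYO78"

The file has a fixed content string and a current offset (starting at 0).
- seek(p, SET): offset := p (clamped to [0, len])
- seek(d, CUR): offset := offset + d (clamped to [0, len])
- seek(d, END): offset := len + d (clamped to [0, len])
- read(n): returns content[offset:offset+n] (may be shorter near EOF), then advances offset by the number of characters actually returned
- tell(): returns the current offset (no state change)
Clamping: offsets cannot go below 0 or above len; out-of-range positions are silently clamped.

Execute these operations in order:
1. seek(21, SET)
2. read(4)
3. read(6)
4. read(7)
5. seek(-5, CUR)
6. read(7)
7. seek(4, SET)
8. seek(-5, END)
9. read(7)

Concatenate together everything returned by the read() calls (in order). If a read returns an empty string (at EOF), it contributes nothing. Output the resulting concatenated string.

Answer: O78SYO78SYO78

Derivation:
After 1 (seek(21, SET)): offset=21
After 2 (read(4)): returned 'O78', offset=24
After 3 (read(6)): returned '', offset=24
After 4 (read(7)): returned '', offset=24
After 5 (seek(-5, CUR)): offset=19
After 6 (read(7)): returned 'SYO78', offset=24
After 7 (seek(4, SET)): offset=4
After 8 (seek(-5, END)): offset=19
After 9 (read(7)): returned 'SYO78', offset=24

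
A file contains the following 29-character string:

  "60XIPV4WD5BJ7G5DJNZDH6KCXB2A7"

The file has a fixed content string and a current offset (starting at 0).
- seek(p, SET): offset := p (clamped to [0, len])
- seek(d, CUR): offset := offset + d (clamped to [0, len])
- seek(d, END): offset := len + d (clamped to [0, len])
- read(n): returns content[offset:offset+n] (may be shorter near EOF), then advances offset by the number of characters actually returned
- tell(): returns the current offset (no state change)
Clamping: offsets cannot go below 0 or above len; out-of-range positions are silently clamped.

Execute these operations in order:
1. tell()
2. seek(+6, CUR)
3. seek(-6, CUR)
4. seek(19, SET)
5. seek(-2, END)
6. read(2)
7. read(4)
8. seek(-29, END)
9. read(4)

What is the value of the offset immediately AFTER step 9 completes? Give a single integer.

Answer: 4

Derivation:
After 1 (tell()): offset=0
After 2 (seek(+6, CUR)): offset=6
After 3 (seek(-6, CUR)): offset=0
After 4 (seek(19, SET)): offset=19
After 5 (seek(-2, END)): offset=27
After 6 (read(2)): returned 'A7', offset=29
After 7 (read(4)): returned '', offset=29
After 8 (seek(-29, END)): offset=0
After 9 (read(4)): returned '60XI', offset=4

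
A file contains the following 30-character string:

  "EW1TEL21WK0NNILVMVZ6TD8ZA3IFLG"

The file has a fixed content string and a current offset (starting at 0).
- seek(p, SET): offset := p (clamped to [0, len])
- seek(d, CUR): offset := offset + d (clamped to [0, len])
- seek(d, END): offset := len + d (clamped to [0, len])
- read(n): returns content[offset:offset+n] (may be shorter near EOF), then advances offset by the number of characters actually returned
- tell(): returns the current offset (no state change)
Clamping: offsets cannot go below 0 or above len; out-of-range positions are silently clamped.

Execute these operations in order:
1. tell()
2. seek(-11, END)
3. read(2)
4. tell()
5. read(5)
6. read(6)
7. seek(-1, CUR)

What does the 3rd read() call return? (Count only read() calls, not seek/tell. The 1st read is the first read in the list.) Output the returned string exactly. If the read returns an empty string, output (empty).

Answer: IFLG

Derivation:
After 1 (tell()): offset=0
After 2 (seek(-11, END)): offset=19
After 3 (read(2)): returned '6T', offset=21
After 4 (tell()): offset=21
After 5 (read(5)): returned 'D8ZA3', offset=26
After 6 (read(6)): returned 'IFLG', offset=30
After 7 (seek(-1, CUR)): offset=29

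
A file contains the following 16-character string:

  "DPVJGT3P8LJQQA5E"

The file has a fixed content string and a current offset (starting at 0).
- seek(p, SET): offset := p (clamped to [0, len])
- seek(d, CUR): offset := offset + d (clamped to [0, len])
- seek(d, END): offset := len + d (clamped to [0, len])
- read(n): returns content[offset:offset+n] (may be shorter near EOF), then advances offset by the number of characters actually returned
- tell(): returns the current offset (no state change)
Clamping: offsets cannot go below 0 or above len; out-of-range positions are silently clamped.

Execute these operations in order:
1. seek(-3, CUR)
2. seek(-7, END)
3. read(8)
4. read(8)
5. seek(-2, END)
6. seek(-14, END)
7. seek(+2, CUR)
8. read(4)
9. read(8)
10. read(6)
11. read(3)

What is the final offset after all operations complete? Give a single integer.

Answer: 16

Derivation:
After 1 (seek(-3, CUR)): offset=0
After 2 (seek(-7, END)): offset=9
After 3 (read(8)): returned 'LJQQA5E', offset=16
After 4 (read(8)): returned '', offset=16
After 5 (seek(-2, END)): offset=14
After 6 (seek(-14, END)): offset=2
After 7 (seek(+2, CUR)): offset=4
After 8 (read(4)): returned 'GT3P', offset=8
After 9 (read(8)): returned '8LJQQA5E', offset=16
After 10 (read(6)): returned '', offset=16
After 11 (read(3)): returned '', offset=16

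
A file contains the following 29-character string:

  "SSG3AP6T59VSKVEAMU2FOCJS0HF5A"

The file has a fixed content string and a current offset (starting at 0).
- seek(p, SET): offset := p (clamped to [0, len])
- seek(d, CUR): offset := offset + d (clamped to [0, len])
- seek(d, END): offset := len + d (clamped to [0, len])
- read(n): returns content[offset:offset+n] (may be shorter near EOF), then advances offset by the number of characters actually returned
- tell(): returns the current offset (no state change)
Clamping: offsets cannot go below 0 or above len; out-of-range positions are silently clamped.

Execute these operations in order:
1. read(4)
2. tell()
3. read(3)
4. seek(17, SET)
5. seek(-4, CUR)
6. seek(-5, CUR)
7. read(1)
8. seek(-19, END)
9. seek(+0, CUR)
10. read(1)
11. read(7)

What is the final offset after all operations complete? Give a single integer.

After 1 (read(4)): returned 'SSG3', offset=4
After 2 (tell()): offset=4
After 3 (read(3)): returned 'AP6', offset=7
After 4 (seek(17, SET)): offset=17
After 5 (seek(-4, CUR)): offset=13
After 6 (seek(-5, CUR)): offset=8
After 7 (read(1)): returned '5', offset=9
After 8 (seek(-19, END)): offset=10
After 9 (seek(+0, CUR)): offset=10
After 10 (read(1)): returned 'V', offset=11
After 11 (read(7)): returned 'SKVEAMU', offset=18

Answer: 18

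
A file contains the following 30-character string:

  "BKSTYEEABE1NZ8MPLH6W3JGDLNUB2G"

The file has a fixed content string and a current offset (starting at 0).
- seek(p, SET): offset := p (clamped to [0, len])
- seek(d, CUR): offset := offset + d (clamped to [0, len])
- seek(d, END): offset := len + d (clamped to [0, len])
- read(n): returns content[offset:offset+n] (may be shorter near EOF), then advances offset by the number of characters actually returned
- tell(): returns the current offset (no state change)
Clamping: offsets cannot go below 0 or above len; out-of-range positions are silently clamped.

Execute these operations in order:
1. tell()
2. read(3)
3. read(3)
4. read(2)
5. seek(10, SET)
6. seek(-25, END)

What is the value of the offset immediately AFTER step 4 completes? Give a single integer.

Answer: 8

Derivation:
After 1 (tell()): offset=0
After 2 (read(3)): returned 'BKS', offset=3
After 3 (read(3)): returned 'TYE', offset=6
After 4 (read(2)): returned 'EA', offset=8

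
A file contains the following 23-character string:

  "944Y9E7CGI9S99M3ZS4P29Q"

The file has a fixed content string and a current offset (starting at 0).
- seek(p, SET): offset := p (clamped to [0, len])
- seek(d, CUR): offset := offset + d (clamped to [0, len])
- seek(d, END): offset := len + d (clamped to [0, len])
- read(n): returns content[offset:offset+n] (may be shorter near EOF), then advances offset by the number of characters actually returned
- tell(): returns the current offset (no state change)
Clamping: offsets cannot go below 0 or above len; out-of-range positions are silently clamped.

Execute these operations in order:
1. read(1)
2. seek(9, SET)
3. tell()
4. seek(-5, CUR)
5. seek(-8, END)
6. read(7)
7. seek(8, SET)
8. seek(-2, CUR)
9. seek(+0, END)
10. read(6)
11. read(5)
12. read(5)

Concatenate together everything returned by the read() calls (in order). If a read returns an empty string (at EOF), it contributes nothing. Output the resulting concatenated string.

After 1 (read(1)): returned '9', offset=1
After 2 (seek(9, SET)): offset=9
After 3 (tell()): offset=9
After 4 (seek(-5, CUR)): offset=4
After 5 (seek(-8, END)): offset=15
After 6 (read(7)): returned '3ZS4P29', offset=22
After 7 (seek(8, SET)): offset=8
After 8 (seek(-2, CUR)): offset=6
After 9 (seek(+0, END)): offset=23
After 10 (read(6)): returned '', offset=23
After 11 (read(5)): returned '', offset=23
After 12 (read(5)): returned '', offset=23

Answer: 93ZS4P29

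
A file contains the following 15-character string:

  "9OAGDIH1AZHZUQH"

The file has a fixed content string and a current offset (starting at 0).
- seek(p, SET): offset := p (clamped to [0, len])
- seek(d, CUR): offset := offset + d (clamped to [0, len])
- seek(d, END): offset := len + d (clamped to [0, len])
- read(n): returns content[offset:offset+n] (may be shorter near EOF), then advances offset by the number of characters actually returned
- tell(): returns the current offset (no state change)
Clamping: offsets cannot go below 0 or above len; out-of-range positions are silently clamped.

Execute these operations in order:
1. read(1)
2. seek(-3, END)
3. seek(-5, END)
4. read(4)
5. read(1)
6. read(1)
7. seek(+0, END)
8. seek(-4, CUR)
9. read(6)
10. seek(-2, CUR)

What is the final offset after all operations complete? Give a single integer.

Answer: 13

Derivation:
After 1 (read(1)): returned '9', offset=1
After 2 (seek(-3, END)): offset=12
After 3 (seek(-5, END)): offset=10
After 4 (read(4)): returned 'HZUQ', offset=14
After 5 (read(1)): returned 'H', offset=15
After 6 (read(1)): returned '', offset=15
After 7 (seek(+0, END)): offset=15
After 8 (seek(-4, CUR)): offset=11
After 9 (read(6)): returned 'ZUQH', offset=15
After 10 (seek(-2, CUR)): offset=13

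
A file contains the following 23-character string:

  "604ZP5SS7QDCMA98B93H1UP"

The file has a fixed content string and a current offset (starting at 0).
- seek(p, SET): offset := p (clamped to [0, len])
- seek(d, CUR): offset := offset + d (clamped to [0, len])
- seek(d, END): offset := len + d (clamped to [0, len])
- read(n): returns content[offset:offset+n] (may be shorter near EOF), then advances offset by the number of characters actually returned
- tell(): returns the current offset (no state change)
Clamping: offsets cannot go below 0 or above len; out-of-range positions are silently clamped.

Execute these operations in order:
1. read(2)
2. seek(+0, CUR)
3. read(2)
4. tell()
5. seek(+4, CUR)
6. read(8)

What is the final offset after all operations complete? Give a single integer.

Answer: 16

Derivation:
After 1 (read(2)): returned '60', offset=2
After 2 (seek(+0, CUR)): offset=2
After 3 (read(2)): returned '4Z', offset=4
After 4 (tell()): offset=4
After 5 (seek(+4, CUR)): offset=8
After 6 (read(8)): returned '7QDCMA98', offset=16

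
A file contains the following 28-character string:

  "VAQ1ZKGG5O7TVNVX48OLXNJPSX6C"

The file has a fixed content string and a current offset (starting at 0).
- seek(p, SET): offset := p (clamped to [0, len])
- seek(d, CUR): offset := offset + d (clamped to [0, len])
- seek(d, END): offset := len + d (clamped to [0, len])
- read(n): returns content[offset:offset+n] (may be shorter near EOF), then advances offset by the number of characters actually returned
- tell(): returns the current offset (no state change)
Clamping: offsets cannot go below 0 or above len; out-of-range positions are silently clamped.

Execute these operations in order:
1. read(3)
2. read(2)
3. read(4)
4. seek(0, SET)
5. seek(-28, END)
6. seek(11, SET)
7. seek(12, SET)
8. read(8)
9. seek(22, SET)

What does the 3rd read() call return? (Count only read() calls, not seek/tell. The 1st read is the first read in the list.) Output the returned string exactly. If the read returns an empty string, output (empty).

After 1 (read(3)): returned 'VAQ', offset=3
After 2 (read(2)): returned '1Z', offset=5
After 3 (read(4)): returned 'KGG5', offset=9
After 4 (seek(0, SET)): offset=0
After 5 (seek(-28, END)): offset=0
After 6 (seek(11, SET)): offset=11
After 7 (seek(12, SET)): offset=12
After 8 (read(8)): returned 'VNVX48OL', offset=20
After 9 (seek(22, SET)): offset=22

Answer: KGG5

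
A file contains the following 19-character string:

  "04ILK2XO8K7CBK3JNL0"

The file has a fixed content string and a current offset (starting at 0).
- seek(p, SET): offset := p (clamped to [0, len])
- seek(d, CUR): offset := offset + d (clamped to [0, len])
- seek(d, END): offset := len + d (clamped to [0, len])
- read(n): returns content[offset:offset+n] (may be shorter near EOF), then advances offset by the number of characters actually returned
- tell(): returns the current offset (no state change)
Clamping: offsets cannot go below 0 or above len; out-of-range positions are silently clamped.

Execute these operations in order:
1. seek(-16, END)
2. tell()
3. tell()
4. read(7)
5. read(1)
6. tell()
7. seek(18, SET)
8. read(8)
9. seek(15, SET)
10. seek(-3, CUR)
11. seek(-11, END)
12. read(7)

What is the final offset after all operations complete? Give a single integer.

After 1 (seek(-16, END)): offset=3
After 2 (tell()): offset=3
After 3 (tell()): offset=3
After 4 (read(7)): returned 'LK2XO8K', offset=10
After 5 (read(1)): returned '7', offset=11
After 6 (tell()): offset=11
After 7 (seek(18, SET)): offset=18
After 8 (read(8)): returned '0', offset=19
After 9 (seek(15, SET)): offset=15
After 10 (seek(-3, CUR)): offset=12
After 11 (seek(-11, END)): offset=8
After 12 (read(7)): returned '8K7CBK3', offset=15

Answer: 15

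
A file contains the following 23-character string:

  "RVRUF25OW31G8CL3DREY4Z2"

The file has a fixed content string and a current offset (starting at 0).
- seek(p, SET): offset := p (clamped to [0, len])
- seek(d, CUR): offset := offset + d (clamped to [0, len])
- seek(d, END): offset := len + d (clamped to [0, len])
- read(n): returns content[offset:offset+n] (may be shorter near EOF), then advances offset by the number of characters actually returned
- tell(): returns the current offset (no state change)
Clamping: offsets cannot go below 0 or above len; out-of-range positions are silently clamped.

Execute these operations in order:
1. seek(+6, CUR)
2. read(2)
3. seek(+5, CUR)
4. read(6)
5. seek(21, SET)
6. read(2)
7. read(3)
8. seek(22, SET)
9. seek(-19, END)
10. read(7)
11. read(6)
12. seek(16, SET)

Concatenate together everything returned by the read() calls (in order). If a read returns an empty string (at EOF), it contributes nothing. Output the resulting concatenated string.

After 1 (seek(+6, CUR)): offset=6
After 2 (read(2)): returned '5O', offset=8
After 3 (seek(+5, CUR)): offset=13
After 4 (read(6)): returned 'CL3DRE', offset=19
After 5 (seek(21, SET)): offset=21
After 6 (read(2)): returned 'Z2', offset=23
After 7 (read(3)): returned '', offset=23
After 8 (seek(22, SET)): offset=22
After 9 (seek(-19, END)): offset=4
After 10 (read(7)): returned 'F25OW31', offset=11
After 11 (read(6)): returned 'G8CL3D', offset=17
After 12 (seek(16, SET)): offset=16

Answer: 5OCL3DREZ2F25OW31G8CL3D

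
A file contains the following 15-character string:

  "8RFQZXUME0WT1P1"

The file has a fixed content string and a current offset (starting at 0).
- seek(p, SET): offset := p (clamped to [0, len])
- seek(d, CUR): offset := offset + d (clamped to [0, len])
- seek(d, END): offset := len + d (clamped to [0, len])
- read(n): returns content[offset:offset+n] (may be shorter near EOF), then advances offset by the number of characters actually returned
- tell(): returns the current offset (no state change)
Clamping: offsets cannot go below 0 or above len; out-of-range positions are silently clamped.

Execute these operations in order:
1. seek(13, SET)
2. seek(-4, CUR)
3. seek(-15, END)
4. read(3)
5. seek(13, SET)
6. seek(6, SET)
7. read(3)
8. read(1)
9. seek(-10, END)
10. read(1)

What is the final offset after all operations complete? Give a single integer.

Answer: 6

Derivation:
After 1 (seek(13, SET)): offset=13
After 2 (seek(-4, CUR)): offset=9
After 3 (seek(-15, END)): offset=0
After 4 (read(3)): returned '8RF', offset=3
After 5 (seek(13, SET)): offset=13
After 6 (seek(6, SET)): offset=6
After 7 (read(3)): returned 'UME', offset=9
After 8 (read(1)): returned '0', offset=10
After 9 (seek(-10, END)): offset=5
After 10 (read(1)): returned 'X', offset=6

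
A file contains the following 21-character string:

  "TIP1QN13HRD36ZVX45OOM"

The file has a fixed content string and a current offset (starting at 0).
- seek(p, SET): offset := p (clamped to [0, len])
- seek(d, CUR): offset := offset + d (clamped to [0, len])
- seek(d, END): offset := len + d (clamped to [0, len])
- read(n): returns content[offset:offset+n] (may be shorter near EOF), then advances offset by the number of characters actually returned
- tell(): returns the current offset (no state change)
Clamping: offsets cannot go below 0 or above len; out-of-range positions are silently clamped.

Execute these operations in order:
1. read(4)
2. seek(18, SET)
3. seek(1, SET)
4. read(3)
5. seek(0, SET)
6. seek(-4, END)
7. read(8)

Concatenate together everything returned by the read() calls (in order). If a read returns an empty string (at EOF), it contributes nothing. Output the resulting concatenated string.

Answer: TIP1IP15OOM

Derivation:
After 1 (read(4)): returned 'TIP1', offset=4
After 2 (seek(18, SET)): offset=18
After 3 (seek(1, SET)): offset=1
After 4 (read(3)): returned 'IP1', offset=4
After 5 (seek(0, SET)): offset=0
After 6 (seek(-4, END)): offset=17
After 7 (read(8)): returned '5OOM', offset=21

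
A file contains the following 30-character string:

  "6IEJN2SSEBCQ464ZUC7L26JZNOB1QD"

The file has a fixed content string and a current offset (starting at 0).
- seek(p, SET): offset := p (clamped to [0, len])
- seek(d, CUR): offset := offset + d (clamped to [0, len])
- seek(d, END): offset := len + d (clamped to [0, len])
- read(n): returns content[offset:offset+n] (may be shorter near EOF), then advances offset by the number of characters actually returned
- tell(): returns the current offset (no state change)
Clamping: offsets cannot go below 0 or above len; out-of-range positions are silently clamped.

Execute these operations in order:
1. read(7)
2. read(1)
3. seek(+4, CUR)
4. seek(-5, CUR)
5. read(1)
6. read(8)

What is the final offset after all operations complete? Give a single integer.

After 1 (read(7)): returned '6IEJN2S', offset=7
After 2 (read(1)): returned 'S', offset=8
After 3 (seek(+4, CUR)): offset=12
After 4 (seek(-5, CUR)): offset=7
After 5 (read(1)): returned 'S', offset=8
After 6 (read(8)): returned 'EBCQ464Z', offset=16

Answer: 16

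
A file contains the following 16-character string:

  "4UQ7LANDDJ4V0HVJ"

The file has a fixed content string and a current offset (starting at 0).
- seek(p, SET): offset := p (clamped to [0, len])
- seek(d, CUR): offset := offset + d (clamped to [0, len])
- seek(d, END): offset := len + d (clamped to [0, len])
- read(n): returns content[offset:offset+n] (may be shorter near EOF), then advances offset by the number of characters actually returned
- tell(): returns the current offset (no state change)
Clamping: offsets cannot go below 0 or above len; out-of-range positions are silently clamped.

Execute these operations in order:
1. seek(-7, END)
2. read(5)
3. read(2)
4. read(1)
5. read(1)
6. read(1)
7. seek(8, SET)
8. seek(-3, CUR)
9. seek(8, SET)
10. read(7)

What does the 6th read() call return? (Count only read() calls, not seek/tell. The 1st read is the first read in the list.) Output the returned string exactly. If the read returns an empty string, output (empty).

Answer: DJ4V0HV

Derivation:
After 1 (seek(-7, END)): offset=9
After 2 (read(5)): returned 'J4V0H', offset=14
After 3 (read(2)): returned 'VJ', offset=16
After 4 (read(1)): returned '', offset=16
After 5 (read(1)): returned '', offset=16
After 6 (read(1)): returned '', offset=16
After 7 (seek(8, SET)): offset=8
After 8 (seek(-3, CUR)): offset=5
After 9 (seek(8, SET)): offset=8
After 10 (read(7)): returned 'DJ4V0HV', offset=15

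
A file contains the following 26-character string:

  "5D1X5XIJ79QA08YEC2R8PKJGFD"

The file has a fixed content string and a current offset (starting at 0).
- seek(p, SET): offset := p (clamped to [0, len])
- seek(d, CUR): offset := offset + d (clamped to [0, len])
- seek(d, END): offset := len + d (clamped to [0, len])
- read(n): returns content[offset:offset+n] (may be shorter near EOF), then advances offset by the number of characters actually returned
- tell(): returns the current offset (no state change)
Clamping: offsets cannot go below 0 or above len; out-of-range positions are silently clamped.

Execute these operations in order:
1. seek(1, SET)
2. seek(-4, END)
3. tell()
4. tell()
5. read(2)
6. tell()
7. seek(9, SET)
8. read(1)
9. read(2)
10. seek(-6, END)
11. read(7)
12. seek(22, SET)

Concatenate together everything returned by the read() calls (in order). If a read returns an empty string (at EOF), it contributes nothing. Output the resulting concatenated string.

Answer: JG9QAPKJGFD

Derivation:
After 1 (seek(1, SET)): offset=1
After 2 (seek(-4, END)): offset=22
After 3 (tell()): offset=22
After 4 (tell()): offset=22
After 5 (read(2)): returned 'JG', offset=24
After 6 (tell()): offset=24
After 7 (seek(9, SET)): offset=9
After 8 (read(1)): returned '9', offset=10
After 9 (read(2)): returned 'QA', offset=12
After 10 (seek(-6, END)): offset=20
After 11 (read(7)): returned 'PKJGFD', offset=26
After 12 (seek(22, SET)): offset=22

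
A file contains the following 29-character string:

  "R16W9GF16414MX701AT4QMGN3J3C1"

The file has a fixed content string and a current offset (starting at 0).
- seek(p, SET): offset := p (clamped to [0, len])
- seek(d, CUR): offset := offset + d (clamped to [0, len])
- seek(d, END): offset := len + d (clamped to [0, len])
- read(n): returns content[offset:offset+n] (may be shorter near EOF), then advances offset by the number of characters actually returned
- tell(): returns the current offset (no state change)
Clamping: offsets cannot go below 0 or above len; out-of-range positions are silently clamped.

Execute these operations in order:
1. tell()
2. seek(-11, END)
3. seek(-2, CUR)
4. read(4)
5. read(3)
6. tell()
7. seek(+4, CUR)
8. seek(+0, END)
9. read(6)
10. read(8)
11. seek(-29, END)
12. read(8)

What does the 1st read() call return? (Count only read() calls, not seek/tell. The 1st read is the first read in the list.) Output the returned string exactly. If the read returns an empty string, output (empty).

Answer: 1AT4

Derivation:
After 1 (tell()): offset=0
After 2 (seek(-11, END)): offset=18
After 3 (seek(-2, CUR)): offset=16
After 4 (read(4)): returned '1AT4', offset=20
After 5 (read(3)): returned 'QMG', offset=23
After 6 (tell()): offset=23
After 7 (seek(+4, CUR)): offset=27
After 8 (seek(+0, END)): offset=29
After 9 (read(6)): returned '', offset=29
After 10 (read(8)): returned '', offset=29
After 11 (seek(-29, END)): offset=0
After 12 (read(8)): returned 'R16W9GF1', offset=8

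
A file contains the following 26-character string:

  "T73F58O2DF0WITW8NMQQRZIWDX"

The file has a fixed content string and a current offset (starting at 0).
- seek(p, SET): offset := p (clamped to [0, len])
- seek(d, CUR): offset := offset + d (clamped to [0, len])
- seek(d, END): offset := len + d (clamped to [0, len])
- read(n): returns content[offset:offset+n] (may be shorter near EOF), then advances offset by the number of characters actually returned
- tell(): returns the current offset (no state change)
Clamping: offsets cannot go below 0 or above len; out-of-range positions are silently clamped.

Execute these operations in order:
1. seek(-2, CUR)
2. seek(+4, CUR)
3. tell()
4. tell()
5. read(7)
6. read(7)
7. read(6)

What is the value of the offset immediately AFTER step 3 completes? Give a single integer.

After 1 (seek(-2, CUR)): offset=0
After 2 (seek(+4, CUR)): offset=4
After 3 (tell()): offset=4

Answer: 4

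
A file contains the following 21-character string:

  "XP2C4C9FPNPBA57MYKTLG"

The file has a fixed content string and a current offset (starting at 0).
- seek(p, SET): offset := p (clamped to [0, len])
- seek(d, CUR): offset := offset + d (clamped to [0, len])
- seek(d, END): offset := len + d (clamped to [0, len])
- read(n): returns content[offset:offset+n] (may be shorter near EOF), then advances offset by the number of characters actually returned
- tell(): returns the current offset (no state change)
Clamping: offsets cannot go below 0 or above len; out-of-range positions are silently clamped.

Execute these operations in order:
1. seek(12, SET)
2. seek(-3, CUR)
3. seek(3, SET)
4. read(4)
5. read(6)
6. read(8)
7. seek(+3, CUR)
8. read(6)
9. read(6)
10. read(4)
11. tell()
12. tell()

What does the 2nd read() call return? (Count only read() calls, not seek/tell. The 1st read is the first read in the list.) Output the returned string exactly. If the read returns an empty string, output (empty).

After 1 (seek(12, SET)): offset=12
After 2 (seek(-3, CUR)): offset=9
After 3 (seek(3, SET)): offset=3
After 4 (read(4)): returned 'C4C9', offset=7
After 5 (read(6)): returned 'FPNPBA', offset=13
After 6 (read(8)): returned '57MYKTLG', offset=21
After 7 (seek(+3, CUR)): offset=21
After 8 (read(6)): returned '', offset=21
After 9 (read(6)): returned '', offset=21
After 10 (read(4)): returned '', offset=21
After 11 (tell()): offset=21
After 12 (tell()): offset=21

Answer: FPNPBA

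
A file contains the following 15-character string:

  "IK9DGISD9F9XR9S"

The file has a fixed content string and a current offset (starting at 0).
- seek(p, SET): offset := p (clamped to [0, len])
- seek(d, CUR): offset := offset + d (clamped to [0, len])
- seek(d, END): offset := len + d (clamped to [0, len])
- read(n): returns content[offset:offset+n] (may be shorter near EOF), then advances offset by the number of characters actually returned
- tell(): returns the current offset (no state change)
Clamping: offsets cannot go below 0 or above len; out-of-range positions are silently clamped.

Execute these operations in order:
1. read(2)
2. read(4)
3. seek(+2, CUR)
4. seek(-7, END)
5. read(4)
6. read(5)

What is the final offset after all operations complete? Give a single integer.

After 1 (read(2)): returned 'IK', offset=2
After 2 (read(4)): returned '9DGI', offset=6
After 3 (seek(+2, CUR)): offset=8
After 4 (seek(-7, END)): offset=8
After 5 (read(4)): returned '9F9X', offset=12
After 6 (read(5)): returned 'R9S', offset=15

Answer: 15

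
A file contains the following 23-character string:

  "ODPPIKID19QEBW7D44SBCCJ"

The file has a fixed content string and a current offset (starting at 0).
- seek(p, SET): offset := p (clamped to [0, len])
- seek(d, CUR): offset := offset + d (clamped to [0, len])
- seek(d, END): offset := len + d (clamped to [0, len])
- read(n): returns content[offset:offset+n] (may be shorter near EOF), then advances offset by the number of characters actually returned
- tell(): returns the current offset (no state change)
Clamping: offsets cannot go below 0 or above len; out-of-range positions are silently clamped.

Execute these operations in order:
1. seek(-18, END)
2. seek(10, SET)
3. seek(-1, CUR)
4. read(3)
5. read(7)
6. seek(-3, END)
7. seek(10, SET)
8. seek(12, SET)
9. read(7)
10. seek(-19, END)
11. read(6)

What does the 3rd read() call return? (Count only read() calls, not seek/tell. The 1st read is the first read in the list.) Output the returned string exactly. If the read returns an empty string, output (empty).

Answer: BW7D44S

Derivation:
After 1 (seek(-18, END)): offset=5
After 2 (seek(10, SET)): offset=10
After 3 (seek(-1, CUR)): offset=9
After 4 (read(3)): returned '9QE', offset=12
After 5 (read(7)): returned 'BW7D44S', offset=19
After 6 (seek(-3, END)): offset=20
After 7 (seek(10, SET)): offset=10
After 8 (seek(12, SET)): offset=12
After 9 (read(7)): returned 'BW7D44S', offset=19
After 10 (seek(-19, END)): offset=4
After 11 (read(6)): returned 'IKID19', offset=10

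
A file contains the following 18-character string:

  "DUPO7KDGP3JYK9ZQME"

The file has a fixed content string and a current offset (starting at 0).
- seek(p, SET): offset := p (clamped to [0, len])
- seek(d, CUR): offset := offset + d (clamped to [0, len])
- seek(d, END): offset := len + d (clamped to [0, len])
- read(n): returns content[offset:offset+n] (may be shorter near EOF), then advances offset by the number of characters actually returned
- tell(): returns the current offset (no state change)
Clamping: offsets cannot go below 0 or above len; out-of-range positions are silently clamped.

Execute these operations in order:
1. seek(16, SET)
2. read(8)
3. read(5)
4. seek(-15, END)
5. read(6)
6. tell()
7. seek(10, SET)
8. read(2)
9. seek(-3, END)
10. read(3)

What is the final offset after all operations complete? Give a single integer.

Answer: 18

Derivation:
After 1 (seek(16, SET)): offset=16
After 2 (read(8)): returned 'ME', offset=18
After 3 (read(5)): returned '', offset=18
After 4 (seek(-15, END)): offset=3
After 5 (read(6)): returned 'O7KDGP', offset=9
After 6 (tell()): offset=9
After 7 (seek(10, SET)): offset=10
After 8 (read(2)): returned 'JY', offset=12
After 9 (seek(-3, END)): offset=15
After 10 (read(3)): returned 'QME', offset=18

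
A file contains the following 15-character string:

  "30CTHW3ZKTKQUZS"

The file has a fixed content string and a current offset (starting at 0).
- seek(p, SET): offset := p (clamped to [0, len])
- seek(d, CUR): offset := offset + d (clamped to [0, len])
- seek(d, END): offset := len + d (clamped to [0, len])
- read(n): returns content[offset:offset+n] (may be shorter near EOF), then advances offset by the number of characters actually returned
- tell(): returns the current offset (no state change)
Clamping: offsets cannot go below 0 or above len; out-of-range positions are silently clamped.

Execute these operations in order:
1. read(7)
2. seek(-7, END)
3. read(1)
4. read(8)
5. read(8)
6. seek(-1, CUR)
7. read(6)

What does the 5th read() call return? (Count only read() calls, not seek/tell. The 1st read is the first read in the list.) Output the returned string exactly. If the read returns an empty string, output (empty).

After 1 (read(7)): returned '30CTHW3', offset=7
After 2 (seek(-7, END)): offset=8
After 3 (read(1)): returned 'K', offset=9
After 4 (read(8)): returned 'TKQUZS', offset=15
After 5 (read(8)): returned '', offset=15
After 6 (seek(-1, CUR)): offset=14
After 7 (read(6)): returned 'S', offset=15

Answer: S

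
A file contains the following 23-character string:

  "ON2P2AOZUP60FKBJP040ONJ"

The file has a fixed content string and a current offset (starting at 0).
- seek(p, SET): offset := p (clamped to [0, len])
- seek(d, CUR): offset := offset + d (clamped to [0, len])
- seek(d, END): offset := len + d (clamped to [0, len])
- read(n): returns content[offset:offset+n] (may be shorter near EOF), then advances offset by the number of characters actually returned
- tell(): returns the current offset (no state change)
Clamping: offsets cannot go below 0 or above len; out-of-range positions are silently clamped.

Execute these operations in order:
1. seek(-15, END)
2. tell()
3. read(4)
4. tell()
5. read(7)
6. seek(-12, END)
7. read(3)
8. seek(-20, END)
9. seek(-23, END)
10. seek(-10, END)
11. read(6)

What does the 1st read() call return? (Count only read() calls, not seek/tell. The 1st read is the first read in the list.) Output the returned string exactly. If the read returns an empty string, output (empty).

After 1 (seek(-15, END)): offset=8
After 2 (tell()): offset=8
After 3 (read(4)): returned 'UP60', offset=12
After 4 (tell()): offset=12
After 5 (read(7)): returned 'FKBJP04', offset=19
After 6 (seek(-12, END)): offset=11
After 7 (read(3)): returned '0FK', offset=14
After 8 (seek(-20, END)): offset=3
After 9 (seek(-23, END)): offset=0
After 10 (seek(-10, END)): offset=13
After 11 (read(6)): returned 'KBJP04', offset=19

Answer: UP60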